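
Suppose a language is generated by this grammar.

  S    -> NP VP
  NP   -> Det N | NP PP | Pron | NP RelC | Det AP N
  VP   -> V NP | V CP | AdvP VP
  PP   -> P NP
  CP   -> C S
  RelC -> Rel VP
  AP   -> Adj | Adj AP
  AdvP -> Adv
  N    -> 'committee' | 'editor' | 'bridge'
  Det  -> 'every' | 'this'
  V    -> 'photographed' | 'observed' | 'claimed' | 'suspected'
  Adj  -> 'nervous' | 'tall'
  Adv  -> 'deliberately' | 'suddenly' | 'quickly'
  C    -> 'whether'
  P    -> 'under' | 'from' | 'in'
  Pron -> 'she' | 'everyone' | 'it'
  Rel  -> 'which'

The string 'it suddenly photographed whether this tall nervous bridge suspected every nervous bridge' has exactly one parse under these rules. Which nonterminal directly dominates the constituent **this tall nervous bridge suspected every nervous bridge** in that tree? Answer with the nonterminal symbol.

CP

[S [NP [Pron it]] [VP [AdvP [Adv suddenly]] [VP [V photographed] [CP [C whether] [S [NP [Det this] [AP [Adj tall] [AP [Adj nervous]]] [N bridge]] [VP [V suspected] [NP [Det every] [AP [Adj nervous]] [N bridge]]]]]]]]
The span 'this tall nervous bridge suspected every nervous bridge' is the S node built by S → NP VP.
Its mother is the CP built by CP → C S.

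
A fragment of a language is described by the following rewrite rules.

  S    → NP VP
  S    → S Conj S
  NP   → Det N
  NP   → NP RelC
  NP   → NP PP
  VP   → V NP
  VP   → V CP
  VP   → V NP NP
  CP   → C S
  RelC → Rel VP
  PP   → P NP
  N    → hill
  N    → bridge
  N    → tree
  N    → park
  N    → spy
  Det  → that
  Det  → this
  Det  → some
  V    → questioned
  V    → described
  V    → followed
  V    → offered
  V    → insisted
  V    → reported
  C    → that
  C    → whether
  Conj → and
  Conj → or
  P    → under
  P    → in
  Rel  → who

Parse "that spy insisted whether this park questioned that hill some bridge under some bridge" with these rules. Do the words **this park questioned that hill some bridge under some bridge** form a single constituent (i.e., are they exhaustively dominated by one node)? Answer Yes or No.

Yes

[S [NP [Det that] [N spy]] [VP [V insisted] [CP [C whether] [S [NP [Det this] [N park]] [VP [V questioned] [NP [Det that] [N hill]] [NP [NP [Det some] [N bridge]] [PP [P under] [NP [Det some] [N bridge]]]]]]]]]
The words 'this park questioned that hill some bridge under some bridge' are exhaustively dominated by a single S node (built by S → NP VP), so they form a constituent.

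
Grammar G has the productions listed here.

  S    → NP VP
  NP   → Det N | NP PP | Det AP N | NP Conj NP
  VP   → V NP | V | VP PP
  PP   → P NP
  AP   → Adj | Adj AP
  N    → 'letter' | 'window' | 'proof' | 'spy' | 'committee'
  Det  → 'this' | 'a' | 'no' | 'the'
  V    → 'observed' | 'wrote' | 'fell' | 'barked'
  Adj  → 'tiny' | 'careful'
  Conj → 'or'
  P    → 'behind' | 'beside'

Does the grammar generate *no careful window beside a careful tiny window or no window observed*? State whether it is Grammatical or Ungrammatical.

Grammatical

S
  NP
    NP
      Det: no
      AP
        Adj: careful
      N: window
    PP
      P: beside
      NP
        NP
          Det: a
          AP
            Adj: careful
            AP
              Adj: tiny
          N: window
        Conj: or
        NP
          Det: no
          N: window
  VP
    V: observed
Each bracket corresponds to one application of a listed rule, so the string is derivable from S.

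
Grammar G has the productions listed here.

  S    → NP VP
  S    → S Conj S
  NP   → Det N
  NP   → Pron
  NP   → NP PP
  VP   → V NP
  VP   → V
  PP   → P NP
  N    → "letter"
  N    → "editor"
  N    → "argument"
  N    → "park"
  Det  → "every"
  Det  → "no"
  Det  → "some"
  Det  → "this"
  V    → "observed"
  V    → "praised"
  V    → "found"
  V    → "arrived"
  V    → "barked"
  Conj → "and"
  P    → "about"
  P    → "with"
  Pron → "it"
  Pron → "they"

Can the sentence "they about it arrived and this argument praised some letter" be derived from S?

S
  S
    NP
      NP
        Pron: they
      PP
        P: about
        NP
          Pron: it
    VP
      V: arrived
  Conj: and
  S
    NP
      Det: this
      N: argument
    VP
      V: praised
      NP
        Det: some
        N: letter
Every word is introduced by a lexical rule and the phrasal rules combine the resulting categories into a single S.

Grammatical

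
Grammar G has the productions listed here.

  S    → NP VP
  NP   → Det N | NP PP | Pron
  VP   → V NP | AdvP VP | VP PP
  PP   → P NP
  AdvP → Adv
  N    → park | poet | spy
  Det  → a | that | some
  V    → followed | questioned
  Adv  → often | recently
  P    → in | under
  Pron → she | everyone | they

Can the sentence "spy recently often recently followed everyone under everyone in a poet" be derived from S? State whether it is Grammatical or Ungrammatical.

Ungrammatical

For S → NP VP, no prefix of the string parses as an NP.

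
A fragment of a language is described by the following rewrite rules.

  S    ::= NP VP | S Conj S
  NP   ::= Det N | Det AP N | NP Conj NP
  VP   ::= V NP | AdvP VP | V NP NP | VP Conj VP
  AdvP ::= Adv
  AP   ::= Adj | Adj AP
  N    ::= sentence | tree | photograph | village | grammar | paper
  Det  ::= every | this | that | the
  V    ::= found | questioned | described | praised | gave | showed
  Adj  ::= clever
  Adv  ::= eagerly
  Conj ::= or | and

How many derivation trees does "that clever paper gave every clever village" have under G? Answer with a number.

[S [NP [Det that] [AP [Adj clever]] [N paper]] [VP [V gave] [NP [Det every] [AP [Adj clever]] [N village]]]]
No rule offers an alternative attachment or grouping for any span, so this is the only derivation.

1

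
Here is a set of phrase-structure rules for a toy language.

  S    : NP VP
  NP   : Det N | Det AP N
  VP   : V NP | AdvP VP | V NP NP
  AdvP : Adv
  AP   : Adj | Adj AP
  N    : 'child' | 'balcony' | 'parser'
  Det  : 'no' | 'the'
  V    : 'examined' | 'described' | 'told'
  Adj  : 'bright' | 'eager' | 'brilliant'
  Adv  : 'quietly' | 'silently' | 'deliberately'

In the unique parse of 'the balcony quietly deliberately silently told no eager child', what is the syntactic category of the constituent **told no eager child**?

VP

S
  NP
    Det: the
    N: balcony
  VP
    AdvP
      Adv: quietly
    VP
      AdvP
        Adv: deliberately
      VP
        AdvP
          Adv: silently
        VP
          V: told
          NP
            Det: no
            AP
              Adj: eager
            N: child
The span 'told no eager child' is the VP node built by VP → V NP.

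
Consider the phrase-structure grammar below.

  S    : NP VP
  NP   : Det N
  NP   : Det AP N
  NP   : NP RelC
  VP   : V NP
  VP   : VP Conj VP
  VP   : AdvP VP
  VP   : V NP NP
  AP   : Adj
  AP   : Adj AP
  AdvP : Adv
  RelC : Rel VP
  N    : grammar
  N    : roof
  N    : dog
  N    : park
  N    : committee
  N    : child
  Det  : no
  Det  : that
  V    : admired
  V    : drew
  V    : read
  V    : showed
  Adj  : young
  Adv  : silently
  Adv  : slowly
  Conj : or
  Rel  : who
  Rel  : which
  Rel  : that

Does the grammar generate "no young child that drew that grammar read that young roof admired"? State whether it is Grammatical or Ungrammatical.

For S → NP VP, every NP-prefix leaves a non-VP remainder: after 'no young child' the remainder is not a VP; after 'no young child that drew that grammar' the remainder is not a VP.

Ungrammatical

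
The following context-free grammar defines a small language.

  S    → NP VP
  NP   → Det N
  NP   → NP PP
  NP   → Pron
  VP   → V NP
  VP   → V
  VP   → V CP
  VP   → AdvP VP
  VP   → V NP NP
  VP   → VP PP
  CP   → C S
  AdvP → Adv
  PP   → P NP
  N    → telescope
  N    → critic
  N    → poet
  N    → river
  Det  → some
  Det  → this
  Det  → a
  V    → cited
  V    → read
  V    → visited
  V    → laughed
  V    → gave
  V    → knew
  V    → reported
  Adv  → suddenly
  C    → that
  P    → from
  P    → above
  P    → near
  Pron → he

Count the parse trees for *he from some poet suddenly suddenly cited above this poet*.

3

Two of the 3 distinct bracketings:
[S [NP [NP [Pron he]] [PP [P from] [NP [Det some] [N poet]]]] [VP [AdvP [Adv suddenly]] [VP [AdvP [Adv suddenly]] [VP [VP [V cited]] [PP [P above] [NP [Det this] [N poet]]]]]]]
[S [NP [NP [Pron he]] [PP [P from] [NP [Det some] [N poet]]]] [VP [AdvP [Adv suddenly]] [VP [VP [AdvP [Adv suddenly]] [VP [V cited]]] [PP [P above] [NP [Det this] [N poet]]]]]]
The trees differ in how a recursive rule is bracketed over the same span.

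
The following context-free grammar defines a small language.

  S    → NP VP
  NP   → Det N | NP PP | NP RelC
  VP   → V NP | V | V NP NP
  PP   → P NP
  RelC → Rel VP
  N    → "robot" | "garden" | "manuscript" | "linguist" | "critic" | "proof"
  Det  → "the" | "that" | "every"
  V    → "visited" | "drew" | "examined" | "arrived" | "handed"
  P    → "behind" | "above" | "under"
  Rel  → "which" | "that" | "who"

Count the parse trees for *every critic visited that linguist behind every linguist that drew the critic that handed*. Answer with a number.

Two of the 7 distinct bracketings:
[S [NP [Det every] [N critic]] [VP [V visited] [NP [NP [Det that] [N linguist]] [PP [P behind] [NP [NP [Det every] [N linguist]] [RelC [Rel that] [VP [V drew] [NP [NP [Det the] [N critic]] [RelC [Rel that] [VP [V handed]]]]]]]]]]]
[S [NP [Det every] [N critic]] [VP [V visited] [NP [NP [Det that] [N linguist]] [PP [P behind] [NP [NP [NP [Det every] [N linguist]] [RelC [Rel that] [VP [V drew] [NP [Det the] [N critic]]]]] [RelC [Rel that] [VP [V handed]]]]]]]]
The trees differ in how a recursive rule is bracketed over the same span.

7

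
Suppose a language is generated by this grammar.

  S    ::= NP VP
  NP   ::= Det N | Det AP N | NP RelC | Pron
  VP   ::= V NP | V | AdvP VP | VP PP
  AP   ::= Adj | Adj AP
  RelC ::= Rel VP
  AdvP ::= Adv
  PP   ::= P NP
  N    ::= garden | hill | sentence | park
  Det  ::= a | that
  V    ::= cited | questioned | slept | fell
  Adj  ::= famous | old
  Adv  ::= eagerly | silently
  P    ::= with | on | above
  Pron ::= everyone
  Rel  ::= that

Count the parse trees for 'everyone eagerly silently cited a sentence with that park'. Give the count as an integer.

Two of the 3 distinct bracketings:
[S [NP [Pron everyone]] [VP [AdvP [Adv eagerly]] [VP [AdvP [Adv silently]] [VP [VP [V cited] [NP [Det a] [N sentence]]] [PP [P with] [NP [Det that] [N park]]]]]]]
[S [NP [Pron everyone]] [VP [AdvP [Adv eagerly]] [VP [VP [AdvP [Adv silently]] [VP [V cited] [NP [Det a] [N sentence]]]] [PP [P with] [NP [Det that] [N park]]]]]]
The trees differ in how a recursive rule is bracketed over the same span.

3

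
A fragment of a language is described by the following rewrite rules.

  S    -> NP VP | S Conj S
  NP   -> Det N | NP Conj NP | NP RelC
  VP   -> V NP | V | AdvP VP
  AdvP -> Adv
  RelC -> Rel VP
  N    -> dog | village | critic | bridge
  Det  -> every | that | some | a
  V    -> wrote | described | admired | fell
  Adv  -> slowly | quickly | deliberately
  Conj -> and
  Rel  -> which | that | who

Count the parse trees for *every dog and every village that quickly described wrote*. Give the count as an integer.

The two bracketings:
[S [NP [NP [Det every] [N dog]] [Conj and] [NP [NP [Det every] [N village]] [RelC [Rel that] [VP [AdvP [Adv quickly]] [VP [V described]]]]]] [VP [V wrote]]]
[S [NP [NP [NP [Det every] [N dog]] [Conj and] [NP [Det every] [N village]]] [RelC [Rel that] [VP [AdvP [Adv quickly]] [VP [V described]]]]] [VP [V wrote]]]
The trees differ in how a recursive rule is bracketed over the same span.

2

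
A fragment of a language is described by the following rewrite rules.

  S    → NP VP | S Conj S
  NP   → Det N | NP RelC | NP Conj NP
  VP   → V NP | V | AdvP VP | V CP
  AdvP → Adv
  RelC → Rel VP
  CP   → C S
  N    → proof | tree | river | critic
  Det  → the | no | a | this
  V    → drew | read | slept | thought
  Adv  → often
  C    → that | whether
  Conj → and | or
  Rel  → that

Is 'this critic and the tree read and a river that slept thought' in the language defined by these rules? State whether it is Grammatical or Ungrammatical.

S
  S
    NP
      NP
        Det: this
        N: critic
      Conj: and
      NP
        Det: the
        N: tree
    VP
      V: read
  Conj: and
  S
    NP
      NP
        Det: a
        N: river
      RelC
        Rel: that
        VP
          V: slept
    VP
      V: thought
The bracketing above is licensed at every node by one of the given productions, with S at the root.

Grammatical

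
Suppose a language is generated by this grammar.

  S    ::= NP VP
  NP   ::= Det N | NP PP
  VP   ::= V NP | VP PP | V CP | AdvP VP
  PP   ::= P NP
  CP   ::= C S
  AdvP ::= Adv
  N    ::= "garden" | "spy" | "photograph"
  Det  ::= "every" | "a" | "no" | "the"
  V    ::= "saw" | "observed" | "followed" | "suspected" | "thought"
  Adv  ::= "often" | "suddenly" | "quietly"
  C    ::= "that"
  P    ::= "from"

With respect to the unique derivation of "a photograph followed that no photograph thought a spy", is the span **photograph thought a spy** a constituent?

[S [NP [Det a] [N photograph]] [VP [V followed] [CP [C that] [S [NP [Det no] [N photograph]] [VP [V thought] [NP [Det a] [N spy]]]]]]]
The smallest constituent containing 'photograph thought a spy' is the S spanning 'no photograph thought a spy'; no single node in the tree dominates exactly the given words.

No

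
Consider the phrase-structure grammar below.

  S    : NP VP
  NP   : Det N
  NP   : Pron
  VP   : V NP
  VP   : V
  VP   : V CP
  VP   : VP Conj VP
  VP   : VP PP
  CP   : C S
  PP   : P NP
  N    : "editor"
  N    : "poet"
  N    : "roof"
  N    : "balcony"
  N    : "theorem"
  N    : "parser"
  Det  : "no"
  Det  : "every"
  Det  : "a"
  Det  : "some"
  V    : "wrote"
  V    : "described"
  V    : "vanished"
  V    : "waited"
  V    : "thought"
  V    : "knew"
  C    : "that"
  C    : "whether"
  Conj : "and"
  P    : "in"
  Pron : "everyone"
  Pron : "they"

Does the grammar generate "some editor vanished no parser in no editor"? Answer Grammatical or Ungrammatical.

[S [NP [Det some] [N editor]] [VP [VP [V vanished] [NP [Det no] [N parser]]] [PP [P in] [NP [Det no] [N editor]]]]]
The bracketing above is licensed at every node by one of the given productions, with S at the root.

Grammatical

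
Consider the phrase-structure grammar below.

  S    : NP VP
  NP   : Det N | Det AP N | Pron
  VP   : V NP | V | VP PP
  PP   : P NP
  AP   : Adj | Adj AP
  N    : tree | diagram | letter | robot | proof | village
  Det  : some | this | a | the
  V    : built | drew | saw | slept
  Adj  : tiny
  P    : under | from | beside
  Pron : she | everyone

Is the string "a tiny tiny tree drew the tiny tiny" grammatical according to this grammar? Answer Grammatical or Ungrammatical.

For S → NP VP, the only prefix that parses as NP is 'a tiny tiny tree', but the remainder 'drew the tiny tiny' is not a VP under these rules.

Ungrammatical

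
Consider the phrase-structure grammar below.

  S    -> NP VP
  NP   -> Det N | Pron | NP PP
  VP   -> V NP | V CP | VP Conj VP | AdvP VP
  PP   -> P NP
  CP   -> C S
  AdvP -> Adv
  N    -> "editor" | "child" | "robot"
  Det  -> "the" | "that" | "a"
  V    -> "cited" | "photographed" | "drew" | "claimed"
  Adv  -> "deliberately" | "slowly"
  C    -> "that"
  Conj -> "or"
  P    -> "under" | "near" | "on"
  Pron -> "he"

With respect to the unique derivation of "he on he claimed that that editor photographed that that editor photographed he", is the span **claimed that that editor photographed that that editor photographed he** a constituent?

[S [NP [NP [Pron he]] [PP [P on] [NP [Pron he]]]] [VP [V claimed] [CP [C that] [S [NP [Det that] [N editor]] [VP [V photographed] [CP [C that] [S [NP [Det that] [N editor]] [VP [V photographed] [NP [Pron he]]]]]]]]]]
The words 'claimed that that editor photographed that that editor photographed he' are exhaustively dominated by a single VP node (built by VP → V CP), so they form a constituent.

Yes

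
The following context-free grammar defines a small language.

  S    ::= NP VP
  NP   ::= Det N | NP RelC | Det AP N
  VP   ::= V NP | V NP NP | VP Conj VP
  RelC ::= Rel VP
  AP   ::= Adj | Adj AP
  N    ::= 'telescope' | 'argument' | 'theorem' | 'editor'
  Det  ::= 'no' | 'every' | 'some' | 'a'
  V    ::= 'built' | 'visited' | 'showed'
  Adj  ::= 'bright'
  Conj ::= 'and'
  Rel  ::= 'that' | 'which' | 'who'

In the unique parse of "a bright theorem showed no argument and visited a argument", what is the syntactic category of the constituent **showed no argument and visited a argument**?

VP

S
  NP
    Det: a
    AP
      Adj: bright
    N: theorem
  VP
    VP
      V: showed
      NP
        Det: no
        N: argument
    Conj: and
    VP
      V: visited
      NP
        Det: a
        N: argument
The span 'showed no argument and visited a argument' is the VP node built by VP → VP Conj VP.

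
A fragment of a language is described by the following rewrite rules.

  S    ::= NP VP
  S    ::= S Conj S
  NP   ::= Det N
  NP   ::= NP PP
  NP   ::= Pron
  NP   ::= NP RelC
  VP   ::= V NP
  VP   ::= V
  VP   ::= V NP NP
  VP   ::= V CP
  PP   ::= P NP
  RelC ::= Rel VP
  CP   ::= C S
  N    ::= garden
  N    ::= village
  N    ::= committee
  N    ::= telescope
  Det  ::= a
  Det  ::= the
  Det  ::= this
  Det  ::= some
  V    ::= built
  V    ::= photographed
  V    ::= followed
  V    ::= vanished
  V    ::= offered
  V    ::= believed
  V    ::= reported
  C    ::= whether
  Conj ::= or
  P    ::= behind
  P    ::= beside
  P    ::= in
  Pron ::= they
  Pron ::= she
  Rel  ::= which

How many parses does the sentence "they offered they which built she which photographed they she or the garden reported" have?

Two of the 7 distinct bracketings:
[S [S [NP [Pron they]] [VP [V offered] [NP [NP [Pron they]] [RelC [Rel which] [VP [V built] [NP [NP [Pron she]] [RelC [Rel which] [VP [V photographed] [NP [Pron they]] [NP [Pron she]]]]]]]]]] [Conj or] [S [NP [Det the] [N garden]] [VP [V reported]]]]
[S [S [NP [Pron they]] [VP [V offered] [NP [NP [Pron they]] [RelC [Rel which] [VP [V built] [NP [NP [Pron she]] [RelC [Rel which] [VP [V photographed] [NP [Pron they]]]]] [NP [Pron she]]]]]]] [Conj or] [S [NP [Det the] [N garden]] [VP [V reported]]]]
The trees differ in how a recursive rule is bracketed over the same span.

7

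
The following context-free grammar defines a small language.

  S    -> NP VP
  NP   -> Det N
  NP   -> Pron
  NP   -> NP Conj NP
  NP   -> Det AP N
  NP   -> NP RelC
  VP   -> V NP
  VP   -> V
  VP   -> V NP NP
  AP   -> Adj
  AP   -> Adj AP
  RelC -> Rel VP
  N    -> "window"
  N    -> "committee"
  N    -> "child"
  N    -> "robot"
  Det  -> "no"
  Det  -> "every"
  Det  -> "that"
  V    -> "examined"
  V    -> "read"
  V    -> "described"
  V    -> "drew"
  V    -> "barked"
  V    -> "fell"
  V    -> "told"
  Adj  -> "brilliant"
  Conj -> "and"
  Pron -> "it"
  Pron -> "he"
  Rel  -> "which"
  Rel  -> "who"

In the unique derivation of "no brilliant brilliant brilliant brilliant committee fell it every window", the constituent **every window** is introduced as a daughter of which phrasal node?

[S [NP [Det no] [AP [Adj brilliant] [AP [Adj brilliant] [AP [Adj brilliant] [AP [Adj brilliant]]]]] [N committee]] [VP [V fell] [NP [Pron it]] [NP [Det every] [N window]]]]
The span 'every window' is the NP node built by NP → Det N.
Its mother is the VP built by VP → V NP NP.

VP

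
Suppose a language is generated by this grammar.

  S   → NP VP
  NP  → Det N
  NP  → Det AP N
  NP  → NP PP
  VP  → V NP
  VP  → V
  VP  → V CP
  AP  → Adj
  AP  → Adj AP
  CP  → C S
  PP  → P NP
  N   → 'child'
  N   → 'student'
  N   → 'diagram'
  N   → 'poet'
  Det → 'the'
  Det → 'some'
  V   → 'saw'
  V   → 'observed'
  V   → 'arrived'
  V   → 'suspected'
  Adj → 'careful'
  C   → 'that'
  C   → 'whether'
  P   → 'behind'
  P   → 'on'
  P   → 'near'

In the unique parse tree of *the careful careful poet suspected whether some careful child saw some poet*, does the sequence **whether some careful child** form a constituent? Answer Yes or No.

[S [NP [Det the] [AP [Adj careful] [AP [Adj careful]]] [N poet]] [VP [V suspected] [CP [C whether] [S [NP [Det some] [AP [Adj careful]] [N child]] [VP [V saw] [NP [Det some] [N poet]]]]]]]
The smallest constituent containing 'whether some careful child' is the CP spanning 'whether some careful child saw some poet'; no single node in the tree dominates exactly the given words.

No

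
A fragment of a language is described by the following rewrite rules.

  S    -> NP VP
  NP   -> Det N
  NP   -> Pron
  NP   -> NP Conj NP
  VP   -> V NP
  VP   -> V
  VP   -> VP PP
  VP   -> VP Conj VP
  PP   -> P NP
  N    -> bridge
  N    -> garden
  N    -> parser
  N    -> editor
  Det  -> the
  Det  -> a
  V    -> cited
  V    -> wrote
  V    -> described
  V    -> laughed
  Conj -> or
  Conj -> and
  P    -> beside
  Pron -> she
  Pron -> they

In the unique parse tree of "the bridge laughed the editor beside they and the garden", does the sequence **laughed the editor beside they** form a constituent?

[S [NP [Det the] [N bridge]] [VP [VP [V laughed] [NP [Det the] [N editor]]] [PP [P beside] [NP [NP [Pron they]] [Conj and] [NP [Det the] [N garden]]]]]]
The smallest constituent containing 'laughed the editor beside they' is the VP spanning 'laughed the editor beside they and the garden'; no single node in the tree dominates exactly the given words.

No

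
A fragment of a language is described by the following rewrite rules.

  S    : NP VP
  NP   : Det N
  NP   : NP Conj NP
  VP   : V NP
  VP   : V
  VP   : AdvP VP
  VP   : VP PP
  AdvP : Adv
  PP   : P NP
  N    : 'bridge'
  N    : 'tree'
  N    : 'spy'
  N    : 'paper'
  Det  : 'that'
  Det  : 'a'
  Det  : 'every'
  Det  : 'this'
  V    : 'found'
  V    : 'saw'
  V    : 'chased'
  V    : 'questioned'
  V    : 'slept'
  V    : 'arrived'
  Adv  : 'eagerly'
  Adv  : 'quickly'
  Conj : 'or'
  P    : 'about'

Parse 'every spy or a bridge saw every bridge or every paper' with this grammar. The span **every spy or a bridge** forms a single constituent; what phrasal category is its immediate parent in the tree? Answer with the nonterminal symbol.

S

S
  NP
    NP
      Det: every
      N: spy
    Conj: or
    NP
      Det: a
      N: bridge
  VP
    V: saw
    NP
      NP
        Det: every
        N: bridge
      Conj: or
      NP
        Det: every
        N: paper
The span 'every spy or a bridge' is the NP node built by NP → NP Conj NP.
Its mother is the S built by S → NP VP.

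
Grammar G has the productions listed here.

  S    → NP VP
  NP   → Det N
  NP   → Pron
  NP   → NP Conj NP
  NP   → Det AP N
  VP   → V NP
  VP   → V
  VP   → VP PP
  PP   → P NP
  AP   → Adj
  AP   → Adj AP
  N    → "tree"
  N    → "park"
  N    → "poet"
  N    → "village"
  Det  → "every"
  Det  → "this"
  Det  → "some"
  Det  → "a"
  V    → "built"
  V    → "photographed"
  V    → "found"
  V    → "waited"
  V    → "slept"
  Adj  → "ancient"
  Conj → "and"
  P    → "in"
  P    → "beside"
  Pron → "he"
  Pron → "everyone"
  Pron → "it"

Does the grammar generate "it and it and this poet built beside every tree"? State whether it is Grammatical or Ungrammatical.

S
  NP
    NP
      Pron: it
    Conj: and
    NP
      NP
        Pron: it
      Conj: and
      NP
        Det: this
        N: poet
  VP
    VP
      V: built
    PP
      P: beside
      NP
        Det: every
        N: tree
The bracketing above is licensed at every node by one of the given productions, with S at the root.

Grammatical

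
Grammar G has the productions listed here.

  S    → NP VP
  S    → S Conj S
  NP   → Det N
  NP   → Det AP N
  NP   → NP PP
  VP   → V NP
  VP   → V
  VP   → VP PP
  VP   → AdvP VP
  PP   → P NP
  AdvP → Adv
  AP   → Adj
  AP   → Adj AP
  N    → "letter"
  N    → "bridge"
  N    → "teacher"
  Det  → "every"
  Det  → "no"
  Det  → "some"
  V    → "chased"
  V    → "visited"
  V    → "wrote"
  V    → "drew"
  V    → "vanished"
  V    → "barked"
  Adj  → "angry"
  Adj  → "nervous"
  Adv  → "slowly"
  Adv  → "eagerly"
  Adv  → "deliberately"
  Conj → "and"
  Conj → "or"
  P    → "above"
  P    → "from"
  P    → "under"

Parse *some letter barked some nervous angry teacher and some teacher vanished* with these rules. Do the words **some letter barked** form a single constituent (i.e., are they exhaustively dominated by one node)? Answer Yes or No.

[S [S [NP [Det some] [N letter]] [VP [V barked] [NP [Det some] [AP [Adj nervous] [AP [Adj angry]]] [N teacher]]]] [Conj and] [S [NP [Det some] [N teacher]] [VP [V vanished]]]]
The smallest constituent containing 'some letter barked' is the S spanning 'some letter barked some nervous angry teacher'; no single node in the tree dominates exactly the given words.

No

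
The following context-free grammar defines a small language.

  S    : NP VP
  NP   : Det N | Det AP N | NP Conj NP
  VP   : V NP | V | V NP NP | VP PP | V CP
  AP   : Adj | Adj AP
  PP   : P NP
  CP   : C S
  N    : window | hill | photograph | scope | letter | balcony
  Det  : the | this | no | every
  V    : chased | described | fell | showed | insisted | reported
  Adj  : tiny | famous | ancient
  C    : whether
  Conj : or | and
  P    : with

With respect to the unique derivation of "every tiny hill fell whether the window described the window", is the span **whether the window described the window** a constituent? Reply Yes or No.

Yes

[S [NP [Det every] [AP [Adj tiny]] [N hill]] [VP [V fell] [CP [C whether] [S [NP [Det the] [N window]] [VP [V described] [NP [Det the] [N window]]]]]]]
The words 'whether the window described the window' are exhaustively dominated by a single CP node (built by CP → C S), so they form a constituent.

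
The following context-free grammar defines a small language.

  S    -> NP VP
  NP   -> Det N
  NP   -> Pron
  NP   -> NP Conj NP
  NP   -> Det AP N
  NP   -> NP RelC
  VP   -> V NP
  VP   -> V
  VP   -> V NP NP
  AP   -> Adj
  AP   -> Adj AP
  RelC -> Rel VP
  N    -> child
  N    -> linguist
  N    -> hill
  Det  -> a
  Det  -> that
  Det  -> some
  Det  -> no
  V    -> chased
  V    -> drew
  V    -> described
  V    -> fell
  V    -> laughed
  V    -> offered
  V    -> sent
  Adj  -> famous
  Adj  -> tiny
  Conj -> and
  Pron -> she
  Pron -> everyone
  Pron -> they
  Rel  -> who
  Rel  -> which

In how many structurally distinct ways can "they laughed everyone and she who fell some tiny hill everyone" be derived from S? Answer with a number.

Two of the 4 distinct bracketings:
[S [NP [Pron they]] [VP [V laughed] [NP [NP [Pron everyone]] [Conj and] [NP [NP [Pron she]] [RelC [Rel who] [VP [V fell] [NP [Det some] [AP [Adj tiny]] [N hill]] [NP [Pron everyone]]]]]]]]
[S [NP [Pron they]] [VP [V laughed] [NP [NP [NP [Pron everyone]] [Conj and] [NP [Pron she]]] [RelC [Rel who] [VP [V fell] [NP [Det some] [AP [Adj tiny]] [N hill]] [NP [Pron everyone]]]]]]]
The trees differ in how a recursive rule is bracketed over the same span.

4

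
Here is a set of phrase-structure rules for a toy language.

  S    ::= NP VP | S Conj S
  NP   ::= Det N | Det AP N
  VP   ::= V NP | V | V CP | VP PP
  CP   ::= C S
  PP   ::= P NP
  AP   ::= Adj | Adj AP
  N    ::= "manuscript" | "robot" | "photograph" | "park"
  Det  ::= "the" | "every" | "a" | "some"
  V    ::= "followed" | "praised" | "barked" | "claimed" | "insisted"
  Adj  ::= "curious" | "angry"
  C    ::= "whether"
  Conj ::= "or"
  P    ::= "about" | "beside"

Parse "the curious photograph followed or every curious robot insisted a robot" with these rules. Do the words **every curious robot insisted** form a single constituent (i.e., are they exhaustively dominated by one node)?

No

[S [S [NP [Det the] [AP [Adj curious]] [N photograph]] [VP [V followed]]] [Conj or] [S [NP [Det every] [AP [Adj curious]] [N robot]] [VP [V insisted] [NP [Det a] [N robot]]]]]
The smallest constituent containing 'every curious robot insisted' is the S spanning 'every curious robot insisted a robot'; no single node in the tree dominates exactly the given words.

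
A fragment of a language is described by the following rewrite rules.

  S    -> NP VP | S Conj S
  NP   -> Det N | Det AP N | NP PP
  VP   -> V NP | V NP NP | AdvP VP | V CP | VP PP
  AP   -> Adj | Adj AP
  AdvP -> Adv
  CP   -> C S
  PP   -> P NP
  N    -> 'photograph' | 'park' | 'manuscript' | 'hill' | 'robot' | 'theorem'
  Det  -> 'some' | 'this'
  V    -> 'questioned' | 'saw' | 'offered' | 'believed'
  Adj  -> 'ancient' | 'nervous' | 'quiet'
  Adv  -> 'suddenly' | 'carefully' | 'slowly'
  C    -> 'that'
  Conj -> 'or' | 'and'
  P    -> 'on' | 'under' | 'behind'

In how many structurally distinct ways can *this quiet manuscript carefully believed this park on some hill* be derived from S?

3

Two of the 3 distinct bracketings:
[S [NP [Det this] [AP [Adj quiet]] [N manuscript]] [VP [AdvP [Adv carefully]] [VP [V believed] [NP [NP [Det this] [N park]] [PP [P on] [NP [Det some] [N hill]]]]]]]
[S [NP [Det this] [AP [Adj quiet]] [N manuscript]] [VP [AdvP [Adv carefully]] [VP [VP [V believed] [NP [Det this] [N park]]] [PP [P on] [NP [Det some] [N hill]]]]]]
The difference turns on whether NP → NP PP is used at the relevant span, versus an alternative expansion of NP.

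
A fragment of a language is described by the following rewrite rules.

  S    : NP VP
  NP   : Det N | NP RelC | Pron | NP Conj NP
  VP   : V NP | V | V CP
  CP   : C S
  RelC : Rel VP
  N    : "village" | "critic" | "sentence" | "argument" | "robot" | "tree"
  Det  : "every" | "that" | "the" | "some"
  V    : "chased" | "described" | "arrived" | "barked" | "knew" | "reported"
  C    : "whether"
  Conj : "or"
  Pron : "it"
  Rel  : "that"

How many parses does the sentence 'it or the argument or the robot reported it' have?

2

The two bracketings:
[S [NP [NP [Pron it]] [Conj or] [NP [NP [Det the] [N argument]] [Conj or] [NP [Det the] [N robot]]]] [VP [V reported] [NP [Pron it]]]]
[S [NP [NP [NP [Pron it]] [Conj or] [NP [Det the] [N argument]]] [Conj or] [NP [Det the] [N robot]]] [VP [V reported] [NP [Pron it]]]]
The trees differ in how a recursive rule is bracketed over the same span.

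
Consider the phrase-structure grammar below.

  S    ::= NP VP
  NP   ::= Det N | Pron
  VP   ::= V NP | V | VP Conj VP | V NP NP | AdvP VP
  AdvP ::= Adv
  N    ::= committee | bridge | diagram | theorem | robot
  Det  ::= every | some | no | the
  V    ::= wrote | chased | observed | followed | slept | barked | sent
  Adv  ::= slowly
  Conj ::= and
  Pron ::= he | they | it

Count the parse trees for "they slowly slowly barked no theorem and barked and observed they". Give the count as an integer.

9

Two of the 9 distinct bracketings:
[S [NP [Pron they]] [VP [VP [AdvP [Adv slowly]] [VP [AdvP [Adv slowly]] [VP [V barked] [NP [Det no] [N theorem]]]]] [Conj and] [VP [VP [V barked]] [Conj and] [VP [V observed] [NP [Pron they]]]]]]
[S [NP [Pron they]] [VP [VP [VP [AdvP [Adv slowly]] [VP [AdvP [Adv slowly]] [VP [V barked] [NP [Det no] [N theorem]]]]] [Conj and] [VP [V barked]]] [Conj and] [VP [V observed] [NP [Pron they]]]]]
The trees differ in how a recursive rule is bracketed over the same span.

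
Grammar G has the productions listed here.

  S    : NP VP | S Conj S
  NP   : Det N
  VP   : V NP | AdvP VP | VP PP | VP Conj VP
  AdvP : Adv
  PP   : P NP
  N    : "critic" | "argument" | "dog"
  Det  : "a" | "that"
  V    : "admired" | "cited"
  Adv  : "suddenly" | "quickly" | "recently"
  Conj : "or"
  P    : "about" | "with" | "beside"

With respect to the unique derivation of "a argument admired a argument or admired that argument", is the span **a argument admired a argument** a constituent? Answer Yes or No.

No

[S [NP [Det a] [N argument]] [VP [VP [V admired] [NP [Det a] [N argument]]] [Conj or] [VP [V admired] [NP [Det that] [N argument]]]]]
The smallest constituent containing 'a argument admired a argument' is the S spanning 'a argument admired a argument or admired that argument'; no single node in the tree dominates exactly the given words.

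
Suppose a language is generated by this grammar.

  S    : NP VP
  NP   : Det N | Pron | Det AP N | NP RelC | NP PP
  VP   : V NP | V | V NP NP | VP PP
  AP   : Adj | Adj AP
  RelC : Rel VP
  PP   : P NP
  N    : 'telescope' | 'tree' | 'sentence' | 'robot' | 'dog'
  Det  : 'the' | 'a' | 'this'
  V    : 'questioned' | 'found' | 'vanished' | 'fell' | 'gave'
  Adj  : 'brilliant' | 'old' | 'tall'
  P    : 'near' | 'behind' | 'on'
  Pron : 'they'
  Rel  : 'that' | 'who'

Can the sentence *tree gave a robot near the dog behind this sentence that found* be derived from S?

Ungrammatical

For S → NP VP, no prefix of the string parses as an NP.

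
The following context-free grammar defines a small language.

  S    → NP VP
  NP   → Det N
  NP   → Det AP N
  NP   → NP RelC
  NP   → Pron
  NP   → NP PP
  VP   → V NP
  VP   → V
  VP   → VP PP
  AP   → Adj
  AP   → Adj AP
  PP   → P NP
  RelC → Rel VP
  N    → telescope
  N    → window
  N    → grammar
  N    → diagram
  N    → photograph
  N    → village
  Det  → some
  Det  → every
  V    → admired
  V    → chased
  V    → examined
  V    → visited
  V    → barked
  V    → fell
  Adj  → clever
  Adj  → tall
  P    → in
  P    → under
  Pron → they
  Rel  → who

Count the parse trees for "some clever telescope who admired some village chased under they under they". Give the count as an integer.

2

The two bracketings:
[S [NP [NP [Det some] [AP [Adj clever]] [N telescope]] [RelC [Rel who] [VP [V admired] [NP [Det some] [N village]]]]] [VP [VP [V chased]] [PP [P under] [NP [NP [Pron they]] [PP [P under] [NP [Pron they]]]]]]]
[S [NP [NP [Det some] [AP [Adj clever]] [N telescope]] [RelC [Rel who] [VP [V admired] [NP [Det some] [N village]]]]] [VP [VP [VP [V chased]] [PP [P under] [NP [Pron they]]]] [PP [P under] [NP [Pron they]]]]]
The difference turns on whether NP → NP PP is used at the relevant span, versus an alternative expansion of NP.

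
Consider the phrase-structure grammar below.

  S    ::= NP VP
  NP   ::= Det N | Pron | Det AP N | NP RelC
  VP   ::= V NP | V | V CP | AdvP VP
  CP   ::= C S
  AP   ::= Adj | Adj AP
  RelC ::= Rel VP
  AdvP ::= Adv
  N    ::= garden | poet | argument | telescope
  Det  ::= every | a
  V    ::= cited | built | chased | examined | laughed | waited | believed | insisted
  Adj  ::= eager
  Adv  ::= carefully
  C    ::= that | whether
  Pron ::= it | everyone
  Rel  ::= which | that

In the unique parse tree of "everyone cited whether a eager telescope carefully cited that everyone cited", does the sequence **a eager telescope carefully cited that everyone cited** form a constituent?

[S [NP [Pron everyone]] [VP [V cited] [CP [C whether] [S [NP [Det a] [AP [Adj eager]] [N telescope]] [VP [AdvP [Adv carefully]] [VP [V cited] [CP [C that] [S [NP [Pron everyone]] [VP [V cited]]]]]]]]]]
The words 'a eager telescope carefully cited that everyone cited' are exhaustively dominated by a single S node (built by S → NP VP), so they form a constituent.

Yes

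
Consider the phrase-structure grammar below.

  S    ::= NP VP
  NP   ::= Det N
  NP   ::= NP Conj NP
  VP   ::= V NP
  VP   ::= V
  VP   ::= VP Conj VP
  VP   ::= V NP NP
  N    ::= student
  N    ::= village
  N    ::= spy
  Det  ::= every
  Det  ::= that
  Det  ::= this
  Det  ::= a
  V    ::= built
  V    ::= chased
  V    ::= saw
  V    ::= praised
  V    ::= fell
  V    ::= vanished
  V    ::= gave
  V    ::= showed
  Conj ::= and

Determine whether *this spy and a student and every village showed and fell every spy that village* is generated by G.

[S [NP [NP [Det this] [N spy]] [Conj and] [NP [NP [Det a] [N student]] [Conj and] [NP [Det every] [N village]]]] [VP [VP [V showed]] [Conj and] [VP [V fell] [NP [Det every] [N spy]] [NP [Det that] [N village]]]]]
Each bracket corresponds to one application of a listed rule, so the string is derivable from S.

Grammatical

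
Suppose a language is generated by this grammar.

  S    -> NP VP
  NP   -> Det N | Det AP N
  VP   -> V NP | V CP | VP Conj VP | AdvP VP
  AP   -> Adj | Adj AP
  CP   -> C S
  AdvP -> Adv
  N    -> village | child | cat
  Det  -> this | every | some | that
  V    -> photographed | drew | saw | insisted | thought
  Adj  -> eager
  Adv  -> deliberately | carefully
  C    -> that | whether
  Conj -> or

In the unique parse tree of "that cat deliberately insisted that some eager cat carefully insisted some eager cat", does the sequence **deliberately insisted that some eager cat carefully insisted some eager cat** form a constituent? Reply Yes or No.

[S [NP [Det that] [N cat]] [VP [AdvP [Adv deliberately]] [VP [V insisted] [CP [C that] [S [NP [Det some] [AP [Adj eager]] [N cat]] [VP [AdvP [Adv carefully]] [VP [V insisted] [NP [Det some] [AP [Adj eager]] [N cat]]]]]]]]]
The words 'deliberately insisted that some eager cat carefully insisted some eager cat' are exhaustively dominated by a single VP node (built by VP → AdvP VP), so they form a constituent.

Yes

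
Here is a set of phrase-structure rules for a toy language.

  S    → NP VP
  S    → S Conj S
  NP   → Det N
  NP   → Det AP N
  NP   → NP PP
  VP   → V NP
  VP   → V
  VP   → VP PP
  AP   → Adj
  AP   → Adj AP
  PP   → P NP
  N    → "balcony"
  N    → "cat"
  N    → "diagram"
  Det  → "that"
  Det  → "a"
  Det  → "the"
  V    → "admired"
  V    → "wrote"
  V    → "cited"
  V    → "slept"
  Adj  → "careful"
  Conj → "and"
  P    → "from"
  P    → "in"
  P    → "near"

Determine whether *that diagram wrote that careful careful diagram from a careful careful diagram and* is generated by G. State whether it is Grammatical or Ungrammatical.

For S → NP VP, the only prefix that parses as NP is 'that diagram', but the remainder 'wrote that careful careful diagram from a careful careful diagram and' is not a VP under these rules. The alternative S rule S → S Conj S likewise has no satisfying split.

Ungrammatical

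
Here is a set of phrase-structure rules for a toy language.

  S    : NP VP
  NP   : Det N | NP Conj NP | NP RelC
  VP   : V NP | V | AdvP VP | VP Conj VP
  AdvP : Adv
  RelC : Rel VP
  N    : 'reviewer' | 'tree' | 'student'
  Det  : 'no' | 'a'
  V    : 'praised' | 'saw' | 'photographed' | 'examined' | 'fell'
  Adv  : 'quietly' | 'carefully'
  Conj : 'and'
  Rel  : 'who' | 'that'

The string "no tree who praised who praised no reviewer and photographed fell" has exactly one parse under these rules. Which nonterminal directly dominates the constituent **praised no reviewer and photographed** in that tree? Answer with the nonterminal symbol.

RelC

[S [NP [NP [NP [Det no] [N tree]] [RelC [Rel who] [VP [V praised]]]] [RelC [Rel who] [VP [VP [V praised] [NP [Det no] [N reviewer]]] [Conj and] [VP [V photographed]]]]] [VP [V fell]]]
The span 'praised no reviewer and photographed' is the VP node built by VP → VP Conj VP.
Its mother is the RelC built by RelC → Rel VP.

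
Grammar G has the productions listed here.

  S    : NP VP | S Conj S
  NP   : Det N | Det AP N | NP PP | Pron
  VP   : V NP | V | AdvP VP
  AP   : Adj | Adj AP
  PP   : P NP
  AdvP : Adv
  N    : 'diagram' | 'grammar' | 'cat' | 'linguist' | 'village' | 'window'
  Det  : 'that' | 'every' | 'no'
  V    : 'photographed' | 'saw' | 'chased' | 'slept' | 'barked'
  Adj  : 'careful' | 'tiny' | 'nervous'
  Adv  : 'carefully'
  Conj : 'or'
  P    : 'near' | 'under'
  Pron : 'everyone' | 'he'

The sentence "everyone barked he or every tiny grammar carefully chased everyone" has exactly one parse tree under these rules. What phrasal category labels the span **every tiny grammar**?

S
  S
    NP
      Pron: everyone
    VP
      V: barked
      NP
        Pron: he
  Conj: or
  S
    NP
      Det: every
      AP
        Adj: tiny
      N: grammar
    VP
      AdvP
        Adv: carefully
      VP
        V: chased
        NP
          Pron: everyone
The span 'every tiny grammar' is the NP node built by NP → Det AP N.

NP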